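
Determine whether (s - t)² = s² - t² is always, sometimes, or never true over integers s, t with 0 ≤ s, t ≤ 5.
It holds at (s, t) = (3, 3) (both sides equal 0), but fails at (s, t) = (0, 3) (LHS = 9, RHS = -9).

Answer: Sometimes true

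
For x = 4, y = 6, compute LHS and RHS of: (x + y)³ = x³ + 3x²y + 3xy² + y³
LHS = (4 + 6)³ = 1000
RHS = 4³ + 3·4²·6 + 3·4·6² + 6³ = 1000

LHS = RHS: the two sides agree.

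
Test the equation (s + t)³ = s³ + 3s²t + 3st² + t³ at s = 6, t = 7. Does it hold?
Substituting s = 6, t = 7:

LHS = (6 + 7)³ = 2197
RHS = 6³ + 3·6²·7 + 3·6·7² + 7³ = 2197

LHS = RHS, so the equation holds at this point.

Answer: Holds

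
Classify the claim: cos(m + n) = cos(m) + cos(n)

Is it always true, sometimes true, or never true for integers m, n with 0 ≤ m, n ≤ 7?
Never true

The claim fails for every pair in the range. For instance at (m, n) = (4, 0): LHS = cos(4) ≈ -0.6536, RHS = cos(4) + 1 ≈ 0.3464.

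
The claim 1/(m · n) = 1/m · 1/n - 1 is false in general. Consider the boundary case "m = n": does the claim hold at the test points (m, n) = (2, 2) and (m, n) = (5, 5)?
At (2, 2): LHS = 1/4 ≠ RHS = -3/4
At (5, 5): LHS = 1/25 ≠ RHS = -24/25

Answer: No, fails at both test points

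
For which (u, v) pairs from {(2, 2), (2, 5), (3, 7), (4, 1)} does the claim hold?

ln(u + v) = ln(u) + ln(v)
(2, 2)

Testing each pair:
(2, 2): LHS = ln(4) ≈ 1.386, RHS = 2·ln(2) ≈ 1.386 → holds
(2, 5): LHS = ln(7) ≈ 1.946, RHS = ln(2) + ln(5) ≈ 2.303 → fails
(3, 7): LHS = ln(10) ≈ 2.303, RHS = ln(3) + ln(7) ≈ 3.045 → fails
(4, 1): LHS = ln(5) ≈ 1.609, RHS = ln(4) ≈ 1.386 → fails

1 of 4 pairs satisfies the claim.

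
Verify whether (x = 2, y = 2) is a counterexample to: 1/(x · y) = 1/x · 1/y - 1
Yes

Substituting x = 2, y = 2:
LHS = 1/(2 · 2) = 1/4
RHS = 1/2 · 1/2 - 1 = -3/4

Since LHS ≠ RHS, this pair disproves the claim.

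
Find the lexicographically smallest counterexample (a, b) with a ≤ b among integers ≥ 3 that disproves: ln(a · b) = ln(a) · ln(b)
Substituting (3, 3) into the claim:
LHS = ln(3 · 3) = ln(9) ≈ 2.197
RHS = ln(3) · ln(3) = ln(3)² ≈ 1.207

Since LHS ≠ RHS, this pair disproves the claim, and no lexicographically smaller pair (a ≤ b, integers ≥ 3) does.

For instance (6, 7) is also a counterexample (LHS = ln(42) ≈ 3.738, RHS = ln(6)·ln(7) ≈ 3.487), but it's lexicographically larger.

Answer: (a, b) = (3, 3)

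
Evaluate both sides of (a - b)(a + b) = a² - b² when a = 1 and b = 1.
LHS = (1 - 1)(1 + 1) = 0
RHS = 1² - 1² = 0

LHS = RHS: the two sides agree.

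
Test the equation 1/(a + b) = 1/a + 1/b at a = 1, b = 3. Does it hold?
Substituting a = 1, b = 3:

LHS = 1/(1 + 3) = 1/4
RHS = 1/1 + 1/3 = 4/3

LHS ≠ RHS, so the equation does not hold at this point.

Answer: Fails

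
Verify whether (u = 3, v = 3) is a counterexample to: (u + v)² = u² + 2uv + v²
No

Substituting u = 3, v = 3:
LHS = (3 + 3)² = 36
RHS = 3² + 2·3·3 + 3² = 36

The sides agree, so this pair does not disprove the claim.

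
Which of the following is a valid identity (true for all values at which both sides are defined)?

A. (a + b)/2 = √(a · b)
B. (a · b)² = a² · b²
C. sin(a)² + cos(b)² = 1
A: fails at (1, 3) — LHS = 2, RHS = √(3) ≈ 1.732.
B: holds — e.g. at (1, 1), both sides equal 1.
C: fails at (1, 3) — LHS = sin(1)² + cos(3)² ≈ 1.688, RHS = 1.

Answer: B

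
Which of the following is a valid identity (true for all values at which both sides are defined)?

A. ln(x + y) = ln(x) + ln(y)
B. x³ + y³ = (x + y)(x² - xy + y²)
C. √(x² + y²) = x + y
A: fails at (5, 5) — LHS = ln(10) ≈ 2.303, RHS = 2·ln(5) ≈ 3.219.
B: holds — e.g. at (4, 5), both sides equal 189.
C: fails at (5, 8) — LHS = √(89) ≈ 9.434, RHS = 13.

Answer: B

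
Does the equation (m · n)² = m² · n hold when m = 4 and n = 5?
Substituting m = 4, n = 5:

LHS = (4 · 5)² = 400
RHS = 4² · 5 = 80

LHS ≠ RHS, so the equation does not hold at this point.

Answer: Fails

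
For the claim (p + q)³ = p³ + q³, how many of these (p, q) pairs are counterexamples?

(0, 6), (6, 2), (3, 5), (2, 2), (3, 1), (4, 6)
Testing each pair:
(0, 6): LHS = 216, RHS = 216 → satisfies claim
(6, 2): LHS = 512, RHS = 224 → counterexample
(3, 5): LHS = 512, RHS = 152 → counterexample
(2, 2): LHS = 64, RHS = 16 → counterexample
(3, 1): LHS = 64, RHS = 28 → counterexample
(4, 6): LHS = 1000, RHS = 280 → counterexample

That makes 5 counterexamples.

Answer: 5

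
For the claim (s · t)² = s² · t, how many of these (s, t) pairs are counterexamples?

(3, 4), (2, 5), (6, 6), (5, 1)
Testing each pair:
(3, 4): LHS = 144, RHS = 36 → counterexample
(2, 5): LHS = 100, RHS = 20 → counterexample
(6, 6): LHS = 1296, RHS = 216 → counterexample
(5, 1): LHS = 25, RHS = 25 → satisfies claim

That makes 3 counterexamples.

Answer: 3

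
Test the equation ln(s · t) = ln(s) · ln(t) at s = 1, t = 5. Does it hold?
Substituting s = 1, t = 5:

LHS = ln(1 · 5) = ln(5) ≈ 1.609
RHS = ln(1) · ln(5) = 0

LHS ≠ RHS, so the equation does not hold at this point.

Answer: Fails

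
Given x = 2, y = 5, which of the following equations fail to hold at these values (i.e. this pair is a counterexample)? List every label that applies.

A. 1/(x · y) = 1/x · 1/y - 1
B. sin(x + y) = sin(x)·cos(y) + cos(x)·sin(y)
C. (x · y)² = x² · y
A, C

Evaluating each claim at the given values:
A. LHS = 1/10, RHS = -9/10 → fails here (LHS ≠ RHS)
B. LHS = sin(7) ≈ 0.657, RHS = sin(2)·cos(5) + sin(5)·cos(2) ≈ 0.657 → holds here (LHS = RHS)
C. LHS = 100, RHS = 20 → fails here (LHS ≠ RHS)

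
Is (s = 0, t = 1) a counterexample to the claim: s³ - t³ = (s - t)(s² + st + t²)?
Substituting s = 0, t = 1:
LHS = 0³ - 1³ = -1
RHS = (0 - 1)(0² + 0·1 + 1²) = -1

The sides agree, so this pair does not disprove the claim.

Answer: No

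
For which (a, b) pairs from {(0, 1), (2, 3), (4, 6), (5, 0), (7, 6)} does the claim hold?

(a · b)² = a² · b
Testing each pair:
(0, 1): LHS = 0, RHS = 0 → holds
(2, 3): LHS = 36, RHS = 12 → fails
(4, 6): LHS = 576, RHS = 96 → fails
(5, 0): LHS = 0, RHS = 0 → holds
(7, 6): LHS = 1764, RHS = 294 → fails

2 of 5 pairs satisfy the claim.

Answer: (0, 1), (5, 0)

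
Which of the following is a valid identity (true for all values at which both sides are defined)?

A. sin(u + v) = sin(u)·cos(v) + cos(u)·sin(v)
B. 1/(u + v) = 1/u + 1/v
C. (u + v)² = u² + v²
A

A: holds — e.g. at (2, 5), both sides equal sin(7) ≈ 0.657.
B: fails at (1, 5) — LHS = 1/6, RHS = 6/5.
C: fails at (4, 5) — LHS = 81, RHS = 41.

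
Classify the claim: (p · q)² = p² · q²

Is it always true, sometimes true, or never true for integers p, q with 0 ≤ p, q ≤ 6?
The identity holds for every pair in the range. For instance at (p, q) = (2, 5): both sides equal 100.

Answer: Always true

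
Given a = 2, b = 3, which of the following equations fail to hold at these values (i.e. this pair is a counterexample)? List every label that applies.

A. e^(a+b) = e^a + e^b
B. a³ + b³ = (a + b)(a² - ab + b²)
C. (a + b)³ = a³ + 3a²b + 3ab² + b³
A

Evaluating each claim at the given values:
A. LHS = e^5 ≈ 148.4, RHS = e^2 + e^3 ≈ 27.47 → fails here (LHS ≠ RHS)
B. LHS = 35, RHS = 35 → holds here (LHS = RHS)
C. LHS = 125, RHS = 125 → holds here (LHS = RHS)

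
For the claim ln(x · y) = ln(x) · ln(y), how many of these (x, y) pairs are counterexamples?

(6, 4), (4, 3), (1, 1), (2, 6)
Testing each pair:
(6, 4): LHS = ln(24) ≈ 3.178, RHS = ln(4)·ln(6) ≈ 2.484 → counterexample
(4, 3): LHS = ln(12) ≈ 2.485, RHS = ln(3)·ln(4) ≈ 1.523 → counterexample
(1, 1): LHS = 0, RHS = 0 → satisfies claim
(2, 6): LHS = ln(12) ≈ 2.485, RHS = ln(2)·ln(6) ≈ 1.242 → counterexample

That makes 3 counterexamples.

Answer: 3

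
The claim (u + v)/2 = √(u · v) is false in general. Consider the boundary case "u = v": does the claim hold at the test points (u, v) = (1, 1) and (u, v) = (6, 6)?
At (1, 1): LHS = 1, RHS = 1 → equal
At (6, 6): LHS = 6, RHS = 6 → equal

So the claim does hold at both of these boundary points, even though it is not an identity.

Answer: Yes, holds at both test points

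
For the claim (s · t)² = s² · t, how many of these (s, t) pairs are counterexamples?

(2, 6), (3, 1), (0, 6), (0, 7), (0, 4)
Testing each pair:
(2, 6): LHS = 144, RHS = 24 → counterexample
(3, 1): LHS = 9, RHS = 9 → satisfies claim
(0, 6): LHS = 0, RHS = 0 → satisfies claim
(0, 7): LHS = 0, RHS = 0 → satisfies claim
(0, 4): LHS = 0, RHS = 0 → satisfies claim

That makes 1 counterexample.

Answer: 1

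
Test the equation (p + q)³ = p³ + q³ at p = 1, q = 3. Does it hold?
Substituting p = 1, q = 3:

LHS = (1 + 3)³ = 64
RHS = 1³ + 3³ = 28

LHS ≠ RHS, so the equation does not hold at this point.

Answer: Fails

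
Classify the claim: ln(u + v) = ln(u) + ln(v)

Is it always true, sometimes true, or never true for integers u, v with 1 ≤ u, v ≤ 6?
It holds at (u, v) = (2, 2) (both sides equal ln(4) ≈ 1.386), but fails at (u, v) = (4, 3) (LHS = ln(7) ≈ 1.946, RHS = ln(3) + ln(4) ≈ 2.485).

Answer: Sometimes true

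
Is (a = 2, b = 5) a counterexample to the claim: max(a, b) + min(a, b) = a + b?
Substituting a = 2, b = 5:
LHS = max(2, 5) + min(2, 5) = 7
RHS = 2 + 5 = 7

The sides agree, so this pair does not disprove the claim.

Answer: No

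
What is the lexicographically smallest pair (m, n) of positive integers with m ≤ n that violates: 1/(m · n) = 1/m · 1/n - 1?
(m, n) = (1, 1)

Substituting (1, 1) into the claim:
LHS = 1/(1 · 1) = 1
RHS = 1/1 · 1/1 - 1 = 0

Since LHS ≠ RHS, this pair disproves the claim, and no lexicographically smaller pair (m ≤ n, positive integers) does.

For instance (1, 5) is also a counterexample (LHS = 1/5, RHS = -4/5), but it's lexicographically larger.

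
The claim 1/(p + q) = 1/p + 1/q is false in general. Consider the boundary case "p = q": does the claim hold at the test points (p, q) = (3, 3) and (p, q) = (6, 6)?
At (3, 3): LHS = 1/6 ≠ RHS = 2/3
At (6, 6): LHS = 1/12 ≠ RHS = 1/3

Answer: No, fails at both test points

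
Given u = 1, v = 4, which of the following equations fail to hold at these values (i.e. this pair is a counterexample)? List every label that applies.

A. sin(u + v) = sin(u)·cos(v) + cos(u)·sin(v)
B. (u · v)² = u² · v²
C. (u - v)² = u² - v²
Evaluating each claim at the given values:
A. LHS = sin(5) ≈ -0.9589, RHS = sin(1)·cos(4) + sin(4)·cos(1) ≈ -0.9589 → holds here (LHS = RHS)
B. LHS = 16, RHS = 16 → holds here (LHS = RHS)
C. LHS = 9, RHS = -15 → fails here (LHS ≠ RHS)

Answer: C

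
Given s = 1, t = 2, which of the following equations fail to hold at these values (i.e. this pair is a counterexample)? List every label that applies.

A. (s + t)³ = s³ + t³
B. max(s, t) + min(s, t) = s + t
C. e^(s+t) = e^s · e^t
Evaluating each claim at the given values:
A. LHS = 27, RHS = 9 → fails here (LHS ≠ RHS)
B. LHS = 3, RHS = 3 → holds here (LHS = RHS)
C. LHS = e^3 ≈ 20.09, RHS = e^3 ≈ 20.09 → holds here (LHS = RHS)

Answer: A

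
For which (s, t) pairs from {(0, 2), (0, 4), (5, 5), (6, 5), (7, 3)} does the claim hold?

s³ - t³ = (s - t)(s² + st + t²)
All pairs

Testing each pair:
(0, 2): LHS = -8, RHS = -8 → holds
(0, 4): LHS = -64, RHS = -64 → holds
(5, 5): LHS = 0, RHS = 0 → holds
(6, 5): LHS = 91, RHS = 91 → holds
(7, 3): LHS = 316, RHS = 316 → holds

Every pair satisfies the claim.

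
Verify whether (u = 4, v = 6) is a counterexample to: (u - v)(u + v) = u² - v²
Substituting u = 4, v = 6:
LHS = (4 - 6)(4 + 6) = -20
RHS = 4² - 6² = -20

The sides agree, so this pair does not disprove the claim.

Answer: No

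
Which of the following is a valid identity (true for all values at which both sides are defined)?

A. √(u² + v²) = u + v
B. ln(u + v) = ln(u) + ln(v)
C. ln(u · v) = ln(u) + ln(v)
A: fails at (3, 4) — LHS = 5, RHS = 7.
B: fails at (3, 7) — LHS = ln(10) ≈ 2.303, RHS = ln(3) + ln(7) ≈ 3.045.
C: holds — e.g. at (2, 5), both sides equal ln(10) ≈ 2.303.

Answer: C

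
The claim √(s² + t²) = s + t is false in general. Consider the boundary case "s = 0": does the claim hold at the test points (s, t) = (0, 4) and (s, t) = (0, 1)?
At (0, 4): LHS = 4, RHS = 4 → equal
At (0, 1): LHS = 1, RHS = 1 → equal

So the claim does hold at both of these boundary points, even though it is not an identity.

Answer: Yes, holds at both test points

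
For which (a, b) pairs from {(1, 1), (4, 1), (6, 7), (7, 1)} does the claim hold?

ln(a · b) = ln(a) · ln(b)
(1, 1)

Testing each pair:
(1, 1): LHS = 0, RHS = 0 → holds
(4, 1): LHS = ln(4) ≈ 1.386, RHS = 0 → fails
(6, 7): LHS = ln(42) ≈ 3.738, RHS = ln(6)·ln(7) ≈ 3.487 → fails
(7, 1): LHS = ln(7) ≈ 1.946, RHS = 0 → fails

1 of 4 pairs satisfies the claim.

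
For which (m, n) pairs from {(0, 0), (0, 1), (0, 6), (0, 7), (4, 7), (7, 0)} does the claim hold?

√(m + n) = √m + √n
Testing each pair:
(0, 0): LHS = 0, RHS = 0 → holds
(0, 1): LHS = 1, RHS = 1 → holds
(0, 6): LHS = √(6) ≈ 2.449, RHS = √(6) ≈ 2.449 → holds
(0, 7): LHS = √(7) ≈ 2.646, RHS = √(7) ≈ 2.646 → holds
(4, 7): LHS = √(11) ≈ 3.317, RHS = 2 + √(7) ≈ 4.646 → fails
(7, 0): LHS = √(7) ≈ 2.646, RHS = √(7) ≈ 2.646 → holds

5 of 6 pairs satisfy the claim.

Answer: (0, 0), (0, 1), (0, 6), (0, 7), (7, 0)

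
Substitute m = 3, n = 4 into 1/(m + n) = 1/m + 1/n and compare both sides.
LHS = 1/(3 + 4) = 1/7
RHS = 1/3 + 1/4 = 7/12

LHS ≠ RHS, so the equation does not hold here.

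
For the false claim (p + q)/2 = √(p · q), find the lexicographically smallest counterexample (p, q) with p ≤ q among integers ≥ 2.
Substituting (2, 3) into the claim:
LHS = (2 + 3)/2 = 5/2
RHS = √(2 · 3) = √(6) ≈ 2.449

Since LHS ≠ RHS, this pair disproves the claim, and no lexicographically smaller pair (p ≤ q, integers ≥ 2) does.

For instance (2, 6) is also a counterexample (LHS = 4, RHS = 2·√(3) ≈ 3.464), but it's lexicographically larger.

Answer: (p, q) = (2, 3)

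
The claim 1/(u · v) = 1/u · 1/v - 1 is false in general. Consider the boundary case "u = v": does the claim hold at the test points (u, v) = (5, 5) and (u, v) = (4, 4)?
At (5, 5): LHS = 1/25 ≠ RHS = -24/25
At (4, 4): LHS = 1/16 ≠ RHS = -15/16

Answer: No, fails at both test points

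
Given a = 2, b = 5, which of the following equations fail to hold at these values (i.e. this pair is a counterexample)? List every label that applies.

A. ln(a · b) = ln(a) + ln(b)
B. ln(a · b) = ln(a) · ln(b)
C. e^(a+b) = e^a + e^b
B, C

Evaluating each claim at the given values:
A. LHS = ln(10) ≈ 2.303, RHS = ln(2) + ln(5) ≈ 2.303 → holds here (LHS = RHS)
B. LHS = ln(10) ≈ 2.303, RHS = ln(2)·ln(5) ≈ 1.116 → fails here (LHS ≠ RHS)
C. LHS = e^7 ≈ 1097, RHS = e^2 + e^5 ≈ 155.8 → fails here (LHS ≠ RHS)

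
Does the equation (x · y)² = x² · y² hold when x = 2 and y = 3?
Holds

Substituting x = 2, y = 3:

LHS = (2 · 3)² = 36
RHS = 2² · 3² = 36

LHS = RHS, so the equation holds at this point.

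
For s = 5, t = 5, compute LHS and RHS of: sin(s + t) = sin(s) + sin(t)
LHS = sin(5 + 5) = sin(10) ≈ -0.544
RHS = sin(5) + sin(5) = 2·sin(5) ≈ -1.918

LHS ≠ RHS (they differ by about 1.374), so the equation does not hold here.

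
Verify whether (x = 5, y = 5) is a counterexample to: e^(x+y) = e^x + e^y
Substituting x = 5, y = 5:
LHS = e^(5+5) = e^10 ≈ 22026.5
RHS = e^5 + e^5 = 2·e^5 ≈ 296.8

Since LHS ≠ RHS, this pair disproves the claim.

Answer: Yes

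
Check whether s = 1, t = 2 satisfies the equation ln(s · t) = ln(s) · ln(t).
Substituting s = 1, t = 2:

LHS = ln(1 · 2) = ln(2) ≈ 0.6931
RHS = ln(1) · ln(2) = 0

LHS ≠ RHS, so the equation does not hold at this point.

Answer: Fails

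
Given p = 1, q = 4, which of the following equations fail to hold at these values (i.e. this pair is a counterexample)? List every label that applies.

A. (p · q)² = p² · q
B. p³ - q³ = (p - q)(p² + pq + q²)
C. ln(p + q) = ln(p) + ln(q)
A, C

Evaluating each claim at the given values:
A. LHS = 16, RHS = 4 → fails here (LHS ≠ RHS)
B. LHS = -63, RHS = -63 → holds here (LHS = RHS)
C. LHS = ln(5) ≈ 1.609, RHS = ln(4) ≈ 1.386 → fails here (LHS ≠ RHS)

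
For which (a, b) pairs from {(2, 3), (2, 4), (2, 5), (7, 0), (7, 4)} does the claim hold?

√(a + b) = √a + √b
(7, 0)

Testing each pair:
(2, 3): LHS = √(5) ≈ 2.236, RHS = √(2) + √(3) ≈ 3.146 → fails
(2, 4): LHS = √(6) ≈ 2.449, RHS = √(2) + 2 ≈ 3.414 → fails
(2, 5): LHS = √(7) ≈ 2.646, RHS = √(2) + √(5) ≈ 3.65 → fails
(7, 0): LHS = √(7) ≈ 2.646, RHS = √(7) ≈ 2.646 → holds
(7, 4): LHS = √(11) ≈ 3.317, RHS = 2 + √(7) ≈ 4.646 → fails

1 of 5 pairs satisfies the claim.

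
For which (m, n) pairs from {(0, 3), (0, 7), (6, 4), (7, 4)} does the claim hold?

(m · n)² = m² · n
Testing each pair:
(0, 3): LHS = 0, RHS = 0 → holds
(0, 7): LHS = 0, RHS = 0 → holds
(6, 4): LHS = 576, RHS = 144 → fails
(7, 4): LHS = 784, RHS = 196 → fails

2 of 4 pairs satisfy the claim.

Answer: (0, 3), (0, 7)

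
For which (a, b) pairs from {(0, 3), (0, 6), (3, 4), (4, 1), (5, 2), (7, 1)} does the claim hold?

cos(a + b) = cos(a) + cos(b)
None

Testing each pair:
(0, 3): LHS = cos(3) ≈ -0.99, RHS = cos(3) + 1 ≈ 0.01001 → fails
(0, 6): LHS = cos(6) ≈ 0.9602, RHS = cos(6) + 1 ≈ 1.96 → fails
(3, 4): LHS = cos(7) ≈ 0.7539, RHS = cos(3) + cos(4) ≈ -1.644 → fails
(4, 1): LHS = cos(5) ≈ 0.2837, RHS = cos(4) + cos(1) ≈ -0.1133 → fails
(5, 2): LHS = cos(7) ≈ 0.7539, RHS = cos(2) + cos(5) ≈ -0.1325 → fails
(7, 1): LHS = cos(8) ≈ -0.1455, RHS = cos(1) + cos(7) ≈ 1.294 → fails

No pair satisfies the claim.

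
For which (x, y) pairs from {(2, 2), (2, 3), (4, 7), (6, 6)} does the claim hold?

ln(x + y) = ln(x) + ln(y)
Testing each pair:
(2, 2): LHS = ln(4) ≈ 1.386, RHS = 2·ln(2) ≈ 1.386 → holds
(2, 3): LHS = ln(5) ≈ 1.609, RHS = ln(2) + ln(3) ≈ 1.792 → fails
(4, 7): LHS = ln(11) ≈ 2.398, RHS = ln(4) + ln(7) ≈ 3.332 → fails
(6, 6): LHS = ln(12) ≈ 2.485, RHS = 2·ln(6) ≈ 3.584 → fails

1 of 4 pairs satisfies the claim.

Answer: (2, 2)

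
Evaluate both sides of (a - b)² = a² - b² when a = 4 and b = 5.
LHS = (4 - 5)² = 1
RHS = 4² - 5² = -9

LHS ≠ RHS, so the equation does not hold here.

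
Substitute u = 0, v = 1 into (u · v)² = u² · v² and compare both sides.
LHS = (0 · 1)² = 0
RHS = 0² · 1² = 0

LHS = RHS: the two sides agree.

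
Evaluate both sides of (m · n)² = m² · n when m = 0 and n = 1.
LHS = (0 · 1)² = 0
RHS = 0² · 1 = 0

LHS = RHS: the two sides agree.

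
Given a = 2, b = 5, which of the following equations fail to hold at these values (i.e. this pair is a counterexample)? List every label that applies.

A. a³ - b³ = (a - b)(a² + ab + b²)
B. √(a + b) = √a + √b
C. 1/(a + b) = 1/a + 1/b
B, C

Evaluating each claim at the given values:
A. LHS = -117, RHS = -117 → holds here (LHS = RHS)
B. LHS = √(7) ≈ 2.646, RHS = √(2) + √(5) ≈ 3.65 → fails here (LHS ≠ RHS)
C. LHS = 1/7, RHS = 7/10 → fails here (LHS ≠ RHS)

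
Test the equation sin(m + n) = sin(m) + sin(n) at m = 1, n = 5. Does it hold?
Fails

Substituting m = 1, n = 5:

LHS = sin(1 + 5) = sin(6) ≈ -0.2794
RHS = sin(1) + sin(5) ≈ -0.1175

LHS ≠ RHS, so the equation does not hold at this point.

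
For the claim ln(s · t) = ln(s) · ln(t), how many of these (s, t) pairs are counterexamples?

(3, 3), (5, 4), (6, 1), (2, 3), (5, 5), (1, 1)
Testing each pair:
(3, 3): LHS = ln(9) ≈ 2.197, RHS = ln(3)² ≈ 1.207 → counterexample
(5, 4): LHS = ln(20) ≈ 2.996, RHS = ln(4)·ln(5) ≈ 2.231 → counterexample
(6, 1): LHS = ln(6) ≈ 1.792, RHS = 0 → counterexample
(2, 3): LHS = ln(6) ≈ 1.792, RHS = ln(2)·ln(3) ≈ 0.7615 → counterexample
(5, 5): LHS = ln(25) ≈ 3.219, RHS = ln(5)² ≈ 2.59 → counterexample
(1, 1): LHS = 0, RHS = 0 → satisfies claim

That makes 5 counterexamples.

Answer: 5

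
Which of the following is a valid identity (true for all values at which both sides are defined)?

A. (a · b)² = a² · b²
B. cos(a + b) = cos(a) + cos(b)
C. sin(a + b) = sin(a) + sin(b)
A

A: holds — e.g. at (5, 8), both sides equal 1600.
B: fails at (0, 1) — LHS = cos(1) ≈ 0.5403, RHS = cos(1) + 1 ≈ 1.54.
C: fails at (4, 6) — LHS = sin(10) ≈ -0.544, RHS = sin(4) + sin(6) ≈ -1.036.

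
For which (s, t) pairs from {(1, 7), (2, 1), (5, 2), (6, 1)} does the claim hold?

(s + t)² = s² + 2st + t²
Testing each pair:
(1, 7): LHS = 64, RHS = 64 → holds
(2, 1): LHS = 9, RHS = 9 → holds
(5, 2): LHS = 49, RHS = 49 → holds
(6, 1): LHS = 49, RHS = 49 → holds

Every pair satisfies the claim.

Answer: All pairs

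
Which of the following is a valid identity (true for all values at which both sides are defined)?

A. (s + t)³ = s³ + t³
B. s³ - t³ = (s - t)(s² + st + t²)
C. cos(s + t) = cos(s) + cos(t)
A: fails at (2, 4) — LHS = 216, RHS = 72.
B: holds — e.g. at (3, 3), both sides equal 0.
C: fails at (2, 4) — LHS = cos(6) ≈ 0.9602, RHS = cos(4) + cos(2) ≈ -1.07.

Answer: B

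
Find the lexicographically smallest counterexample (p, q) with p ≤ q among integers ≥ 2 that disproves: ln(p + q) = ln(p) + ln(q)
(p, q) = (2, 3)

At (2, 2): both sides equal ln(4) ≈ 1.386, so it holds there.

Substituting (2, 3) into the claim:
LHS = ln(2 + 3) = ln(5) ≈ 1.609
RHS = ln(2) + ln(3) ≈ 1.792

Since LHS ≠ RHS, this pair disproves the claim, and no lexicographically smaller pair (p ≤ q, integers ≥ 2) does.

For instance (6, 7) is also a counterexample (LHS = ln(13) ≈ 2.565, RHS = ln(6) + ln(7) ≈ 3.738), but it's lexicographically larger.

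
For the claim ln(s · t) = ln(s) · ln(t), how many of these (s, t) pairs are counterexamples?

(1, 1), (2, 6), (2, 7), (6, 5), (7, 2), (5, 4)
5

Testing each pair:
(1, 1): LHS = 0, RHS = 0 → satisfies claim
(2, 6): LHS = ln(12) ≈ 2.485, RHS = ln(2)·ln(6) ≈ 1.242 → counterexample
(2, 7): LHS = ln(14) ≈ 2.639, RHS = ln(2)·ln(7) ≈ 1.349 → counterexample
(6, 5): LHS = ln(30) ≈ 3.401, RHS = ln(5)·ln(6) ≈ 2.884 → counterexample
(7, 2): LHS = ln(14) ≈ 2.639, RHS = ln(2)·ln(7) ≈ 1.349 → counterexample
(5, 4): LHS = ln(20) ≈ 2.996, RHS = ln(4)·ln(5) ≈ 2.231 → counterexample

That makes 5 counterexamples.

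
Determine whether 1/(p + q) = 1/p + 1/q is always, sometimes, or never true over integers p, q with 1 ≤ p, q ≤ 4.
The claim fails for every pair in the range. For instance at (p, q) = (4, 4): LHS = 1/8, RHS = 1/2.

Answer: Never true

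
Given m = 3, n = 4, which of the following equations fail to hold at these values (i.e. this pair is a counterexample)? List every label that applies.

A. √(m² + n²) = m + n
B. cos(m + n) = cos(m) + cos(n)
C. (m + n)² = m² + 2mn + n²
A, B

Evaluating each claim at the given values:
A. LHS = 5, RHS = 7 → fails here (LHS ≠ RHS)
B. LHS = cos(7) ≈ 0.7539, RHS = cos(3) + cos(4) ≈ -1.644 → fails here (LHS ≠ RHS)
C. LHS = 49, RHS = 49 → holds here (LHS = RHS)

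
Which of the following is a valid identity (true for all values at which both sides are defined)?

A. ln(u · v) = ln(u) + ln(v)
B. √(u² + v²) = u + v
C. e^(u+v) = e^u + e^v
A: holds — e.g. at (4, 4), both sides equal ln(16) ≈ 2.773.
B: fails at (3, 4) — LHS = 5, RHS = 7.
C: fails at (2, 2) — LHS = e^4 ≈ 54.6, RHS = 2·e^2 ≈ 14.78.

Answer: A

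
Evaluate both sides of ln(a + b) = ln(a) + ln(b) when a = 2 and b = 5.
LHS = ln(2 + 5) = ln(7) ≈ 1.946
RHS = ln(2) + ln(5) ≈ 2.303

LHS ≠ RHS (they differ by about 0.3567), so the equation does not hold here.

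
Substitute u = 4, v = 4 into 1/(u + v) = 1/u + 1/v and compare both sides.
LHS = 1/(4 + 4) = 1/8
RHS = 1/4 + 1/4 = 1/2

LHS ≠ RHS, so the equation does not hold here.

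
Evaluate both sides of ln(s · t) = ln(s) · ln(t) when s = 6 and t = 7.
LHS = ln(6 · 7) = ln(42) ≈ 3.738
RHS = ln(6) · ln(7) ≈ 3.487

LHS ≠ RHS (they differ by about 0.2511), so the equation does not hold here.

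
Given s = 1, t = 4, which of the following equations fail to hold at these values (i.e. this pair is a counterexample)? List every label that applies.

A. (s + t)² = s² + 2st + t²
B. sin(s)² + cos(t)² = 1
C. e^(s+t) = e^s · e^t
B

Evaluating each claim at the given values:
A. LHS = 25, RHS = 25 → holds here (LHS = RHS)
B. LHS = cos(4)² + sin(1)² ≈ 1.135, RHS = 1 → fails here (LHS ≠ RHS)
C. LHS = e^5 ≈ 148.4, RHS = e^5 ≈ 148.4 → holds here (LHS = RHS)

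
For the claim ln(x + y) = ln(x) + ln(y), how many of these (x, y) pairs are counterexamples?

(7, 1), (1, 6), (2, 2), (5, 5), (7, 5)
Testing each pair:
(7, 1): LHS = ln(8) ≈ 2.079, RHS = ln(7) ≈ 1.946 → counterexample
(1, 6): LHS = ln(7) ≈ 1.946, RHS = ln(6) ≈ 1.792 → counterexample
(2, 2): LHS = ln(4) ≈ 1.386, RHS = 2·ln(2) ≈ 1.386 → satisfies claim
(5, 5): LHS = ln(10) ≈ 2.303, RHS = 2·ln(5) ≈ 3.219 → counterexample
(7, 5): LHS = ln(12) ≈ 2.485, RHS = ln(5) + ln(7) ≈ 3.555 → counterexample

That makes 4 counterexamples.

Answer: 4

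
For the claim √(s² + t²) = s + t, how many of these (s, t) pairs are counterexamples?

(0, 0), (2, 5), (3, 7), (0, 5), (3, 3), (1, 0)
3

Testing each pair:
(0, 0): LHS = 0, RHS = 0 → satisfies claim
(2, 5): LHS = √(29) ≈ 5.385, RHS = 7 → counterexample
(3, 7): LHS = √(58) ≈ 7.616, RHS = 10 → counterexample
(0, 5): LHS = 5, RHS = 5 → satisfies claim
(3, 3): LHS = 3·√(2) ≈ 4.243, RHS = 6 → counterexample
(1, 0): LHS = 1, RHS = 1 → satisfies claim

That makes 3 counterexamples.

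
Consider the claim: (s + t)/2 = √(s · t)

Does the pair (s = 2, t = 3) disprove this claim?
Yes

Substituting s = 2, t = 3:
LHS = (2 + 3)/2 = 5/2
RHS = √(2 · 3) = √(6) ≈ 2.449

Since LHS ≠ RHS, this pair disproves the claim.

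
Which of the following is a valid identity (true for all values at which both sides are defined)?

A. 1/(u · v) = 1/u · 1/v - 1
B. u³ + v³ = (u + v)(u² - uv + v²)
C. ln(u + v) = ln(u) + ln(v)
A: fails at (3, 4) — LHS = 1/12, RHS = -11/12.
B: holds — e.g. at (2, 3), both sides equal 35.
C: fails at (3, 5) — LHS = ln(8) ≈ 2.079, RHS = ln(3) + ln(5) ≈ 2.708.

Answer: B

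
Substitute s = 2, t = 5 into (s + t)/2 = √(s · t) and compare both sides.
LHS = (2 + 5)/2 = 7/2
RHS = √(2 · 5) = √(10) ≈ 3.162

LHS ≠ RHS (they differ by about 0.3377), so the equation does not hold here.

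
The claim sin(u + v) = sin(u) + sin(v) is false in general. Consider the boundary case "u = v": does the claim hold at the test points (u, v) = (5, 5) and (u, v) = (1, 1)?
No, fails at both test points

At (5, 5): LHS = sin(10) ≈ -0.544 ≠ RHS = 2·sin(5) ≈ -1.918
At (1, 1): LHS = sin(2) ≈ 0.9093 ≠ RHS = 2·sin(1) ≈ 1.683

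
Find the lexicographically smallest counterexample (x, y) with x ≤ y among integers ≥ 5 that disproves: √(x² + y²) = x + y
(x, y) = (5, 5)

Substituting (5, 5) into the claim:
LHS = √(5² + 5²) = 5·√(2) ≈ 7.071
RHS = 5 + 5 = 10

Since LHS ≠ RHS, this pair disproves the claim, and no lexicographically smaller pair (x ≤ y, integers ≥ 5) does.

For instance (5, 12) is also a counterexample (LHS = 13, RHS = 17), but it's lexicographically larger.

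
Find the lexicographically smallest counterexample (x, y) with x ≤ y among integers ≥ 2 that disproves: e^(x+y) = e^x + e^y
(x, y) = (2, 2)

Substituting (2, 2) into the claim:
LHS = e^(2+2) = e^4 ≈ 54.6
RHS = e^2 + e^2 = 2·e^2 ≈ 14.78

Since LHS ≠ RHS, this pair disproves the claim, and no lexicographically smaller pair (x ≤ y, integers ≥ 2) does.

For instance (7, 9) is also a counterexample (LHS = e^16 ≈ 8886110.5, RHS = e^7 + e^9 ≈ 9200), but it's lexicographically larger.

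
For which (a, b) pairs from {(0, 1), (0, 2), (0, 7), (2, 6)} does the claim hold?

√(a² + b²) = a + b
Testing each pair:
(0, 1): LHS = 1, RHS = 1 → holds
(0, 2): LHS = 2, RHS = 2 → holds
(0, 7): LHS = 7, RHS = 7 → holds
(2, 6): LHS = 2·√(10) ≈ 6.325, RHS = 8 → fails

3 of 4 pairs satisfy the claim.

Answer: (0, 1), (0, 2), (0, 7)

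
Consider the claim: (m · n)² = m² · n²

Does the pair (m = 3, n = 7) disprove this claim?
Substituting m = 3, n = 7:
LHS = (3 · 7)² = 441
RHS = 3² · 7² = 441

The sides agree, so this pair does not disprove the claim.

Answer: No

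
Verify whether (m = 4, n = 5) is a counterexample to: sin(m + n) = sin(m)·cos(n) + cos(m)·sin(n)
No

Substituting m = 4, n = 5:
LHS = sin(4 + 5) = sin(9) ≈ 0.4121
RHS = sin(4)·cos(5) + cos(4)·sin(5) = sin(4)·cos(5) + sin(5)·cos(4) ≈ 0.4121

The sides agree, so this pair does not disprove the claim.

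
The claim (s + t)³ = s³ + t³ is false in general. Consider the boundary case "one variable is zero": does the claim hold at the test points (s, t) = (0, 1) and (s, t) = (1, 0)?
Yes, holds at both test points

At (0, 1): LHS = 1, RHS = 1 → equal
At (1, 0): LHS = 1, RHS = 1 → equal

So the claim does hold at both of these boundary points, even though it is not an identity.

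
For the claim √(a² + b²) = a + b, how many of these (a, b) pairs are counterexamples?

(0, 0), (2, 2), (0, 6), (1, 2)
Testing each pair:
(0, 0): LHS = 0, RHS = 0 → satisfies claim
(2, 2): LHS = 2·√(2) ≈ 2.828, RHS = 4 → counterexample
(0, 6): LHS = 6, RHS = 6 → satisfies claim
(1, 2): LHS = √(5) ≈ 2.236, RHS = 3 → counterexample

That makes 2 counterexamples.

Answer: 2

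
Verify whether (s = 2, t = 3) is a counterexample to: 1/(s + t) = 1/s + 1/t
Substituting s = 2, t = 3:
LHS = 1/(2 + 3) = 1/5
RHS = 1/2 + 1/3 = 5/6

Since LHS ≠ RHS, this pair disproves the claim.

Answer: Yes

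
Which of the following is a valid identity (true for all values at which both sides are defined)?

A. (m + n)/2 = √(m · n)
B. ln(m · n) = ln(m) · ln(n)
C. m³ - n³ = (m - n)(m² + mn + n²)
A: fails at (1, 5) — LHS = 3, RHS = √(5) ≈ 2.236.
B: fails at (2, 7) — LHS = ln(14) ≈ 2.639, RHS = ln(2)·ln(7) ≈ 1.349.
C: holds — e.g. at (3, 7), both sides equal -316.

Answer: C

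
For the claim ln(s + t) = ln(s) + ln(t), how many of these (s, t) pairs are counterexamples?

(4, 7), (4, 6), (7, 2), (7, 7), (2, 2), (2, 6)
5

Testing each pair:
(4, 7): LHS = ln(11) ≈ 2.398, RHS = ln(4) + ln(7) ≈ 3.332 → counterexample
(4, 6): LHS = ln(10) ≈ 2.303, RHS = ln(4) + ln(6) ≈ 3.178 → counterexample
(7, 2): LHS = ln(9) ≈ 2.197, RHS = ln(2) + ln(7) ≈ 2.639 → counterexample
(7, 7): LHS = ln(14) ≈ 2.639, RHS = 2·ln(7) ≈ 3.892 → counterexample
(2, 2): LHS = ln(4) ≈ 1.386, RHS = 2·ln(2) ≈ 1.386 → satisfies claim
(2, 6): LHS = ln(8) ≈ 2.079, RHS = ln(2) + ln(6) ≈ 2.485 → counterexample

That makes 5 counterexamples.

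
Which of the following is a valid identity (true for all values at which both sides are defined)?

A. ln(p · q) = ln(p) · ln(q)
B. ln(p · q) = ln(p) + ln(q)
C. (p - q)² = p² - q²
A: fails at (1, 3) — LHS = ln(3) ≈ 1.099, RHS = 0.
B: holds — e.g. at (4, 4), both sides equal ln(16) ≈ 2.773.
C: fails at (3, 4) — LHS = 1, RHS = -7.

Answer: B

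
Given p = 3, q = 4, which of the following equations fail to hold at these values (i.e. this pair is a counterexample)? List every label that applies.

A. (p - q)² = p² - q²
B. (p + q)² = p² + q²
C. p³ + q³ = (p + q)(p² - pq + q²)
A, B

Evaluating each claim at the given values:
A. LHS = 1, RHS = -7 → fails here (LHS ≠ RHS)
B. LHS = 49, RHS = 25 → fails here (LHS ≠ RHS)
C. LHS = 91, RHS = 91 → holds here (LHS = RHS)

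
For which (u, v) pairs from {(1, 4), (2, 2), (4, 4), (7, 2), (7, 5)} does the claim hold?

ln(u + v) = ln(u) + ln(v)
(2, 2)

Testing each pair:
(1, 4): LHS = ln(5) ≈ 1.609, RHS = ln(4) ≈ 1.386 → fails
(2, 2): LHS = ln(4) ≈ 1.386, RHS = 2·ln(2) ≈ 1.386 → holds
(4, 4): LHS = ln(8) ≈ 2.079, RHS = 2·ln(4) ≈ 2.773 → fails
(7, 2): LHS = ln(9) ≈ 2.197, RHS = ln(2) + ln(7) ≈ 2.639 → fails
(7, 5): LHS = ln(12) ≈ 2.485, RHS = ln(5) + ln(7) ≈ 3.555 → fails

1 of 5 pairs satisfies the claim.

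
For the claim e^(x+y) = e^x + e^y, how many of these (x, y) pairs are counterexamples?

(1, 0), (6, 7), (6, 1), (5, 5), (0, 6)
5

Testing each pair:
(1, 0): LHS = e ≈ 2.718, RHS = 1 + e ≈ 3.718 → counterexample
(6, 7): LHS = e^13 ≈ 442413.4, RHS = e^6 + e^7 ≈ 1500 → counterexample
(6, 1): LHS = e^7 ≈ 1097, RHS = e + e^6 ≈ 406.1 → counterexample
(5, 5): LHS = e^10 ≈ 22026.5, RHS = 2·e^5 ≈ 296.8 → counterexample
(0, 6): LHS = e^6 ≈ 403.4, RHS = 1 + e^6 ≈ 404.4 → counterexample

That makes 5 counterexamples.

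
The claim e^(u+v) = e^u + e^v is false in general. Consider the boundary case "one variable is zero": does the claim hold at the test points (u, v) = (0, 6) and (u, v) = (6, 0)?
At (0, 6): LHS = e^6 ≈ 403.4 ≠ RHS = 1 + e^6 ≈ 404.4
At (6, 0): LHS = e^6 ≈ 403.4 ≠ RHS = 1 + e^6 ≈ 404.4

Answer: No, fails at both test points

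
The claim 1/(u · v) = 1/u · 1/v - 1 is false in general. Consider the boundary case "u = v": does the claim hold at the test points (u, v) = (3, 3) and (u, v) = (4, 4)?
No, fails at both test points

At (3, 3): LHS = 1/9 ≠ RHS = -8/9
At (4, 4): LHS = 1/16 ≠ RHS = -15/16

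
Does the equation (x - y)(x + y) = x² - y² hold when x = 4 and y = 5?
Substituting x = 4, y = 5:

LHS = (4 - 5)(4 + 5) = -9
RHS = 4² - 5² = -9

LHS = RHS, so the equation holds at this point.

Answer: Holds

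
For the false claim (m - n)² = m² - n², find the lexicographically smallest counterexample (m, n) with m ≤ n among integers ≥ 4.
Substituting (4, 5) into the claim:
LHS = (4 - 5)² = 1
RHS = 4² - 5² = -9

Since LHS ≠ RHS, this pair disproves the claim, and no lexicographically smaller pair (m ≤ n, integers ≥ 4) does.

For instance (6, 11) is also a counterexample (LHS = 25, RHS = -85), but it's lexicographically larger.

Answer: (m, n) = (4, 5)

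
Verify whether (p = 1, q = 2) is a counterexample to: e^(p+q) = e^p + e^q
Substituting p = 1, q = 2:
LHS = e^(1+2) = e^3 ≈ 20.09
RHS = e^1 + e^2 = e + e^2 ≈ 10.11

Since LHS ≠ RHS, this pair disproves the claim.

Answer: Yes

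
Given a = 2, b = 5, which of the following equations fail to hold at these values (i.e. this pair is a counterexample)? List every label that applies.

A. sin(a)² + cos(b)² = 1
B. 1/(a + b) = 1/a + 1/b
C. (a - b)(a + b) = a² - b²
A, B

Evaluating each claim at the given values:
A. LHS = cos(5)² + sin(2)² ≈ 0.9073, RHS = 1 → fails here (LHS ≠ RHS)
B. LHS = 1/7, RHS = 7/10 → fails here (LHS ≠ RHS)
C. LHS = -21, RHS = -21 → holds here (LHS = RHS)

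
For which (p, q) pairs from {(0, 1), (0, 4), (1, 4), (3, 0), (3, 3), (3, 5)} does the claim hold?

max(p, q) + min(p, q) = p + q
All pairs

Testing each pair:
(0, 1): LHS = 1, RHS = 1 → holds
(0, 4): LHS = 4, RHS = 4 → holds
(1, 4): LHS = 5, RHS = 5 → holds
(3, 0): LHS = 3, RHS = 3 → holds
(3, 3): LHS = 6, RHS = 6 → holds
(3, 5): LHS = 8, RHS = 8 → holds

Every pair satisfies the claim.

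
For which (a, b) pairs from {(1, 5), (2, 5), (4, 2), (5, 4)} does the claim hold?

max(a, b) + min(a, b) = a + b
All pairs

Testing each pair:
(1, 5): LHS = 6, RHS = 6 → holds
(2, 5): LHS = 7, RHS = 7 → holds
(4, 2): LHS = 6, RHS = 6 → holds
(5, 4): LHS = 9, RHS = 9 → holds

Every pair satisfies the claim.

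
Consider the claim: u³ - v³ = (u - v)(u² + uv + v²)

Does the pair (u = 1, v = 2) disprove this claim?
No

Substituting u = 1, v = 2:
LHS = 1³ - 2³ = -7
RHS = (1 - 2)(1² + 1·2 + 2²) = -7

The sides agree, so this pair does not disprove the claim.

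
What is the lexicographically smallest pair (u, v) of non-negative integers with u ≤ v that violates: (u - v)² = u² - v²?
(u, v) = (0, 1)

At (0, 0): both sides equal 0, so it holds there.

Substituting (0, 1) into the claim:
LHS = (0 - 1)² = 1
RHS = 0² - 1² = -1

Since LHS ≠ RHS, this pair disproves the claim, and no lexicographically smaller pair (u ≤ v, non-negative integers) does.

For instance (1, 5) is also a counterexample (LHS = 16, RHS = -24), but it's lexicographically larger.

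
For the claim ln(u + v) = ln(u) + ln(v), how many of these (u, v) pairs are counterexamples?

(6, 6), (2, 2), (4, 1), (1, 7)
3

Testing each pair:
(6, 6): LHS = ln(12) ≈ 2.485, RHS = 2·ln(6) ≈ 3.584 → counterexample
(2, 2): LHS = ln(4) ≈ 1.386, RHS = 2·ln(2) ≈ 1.386 → satisfies claim
(4, 1): LHS = ln(5) ≈ 1.609, RHS = ln(4) ≈ 1.386 → counterexample
(1, 7): LHS = ln(8) ≈ 2.079, RHS = ln(7) ≈ 1.946 → counterexample

That makes 3 counterexamples.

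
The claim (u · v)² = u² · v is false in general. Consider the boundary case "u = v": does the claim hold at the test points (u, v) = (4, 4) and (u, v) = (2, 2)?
At (4, 4): LHS = 256 ≠ RHS = 64
At (2, 2): LHS = 16 ≠ RHS = 8

Answer: No, fails at both test points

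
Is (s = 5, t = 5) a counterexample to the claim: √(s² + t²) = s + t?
Yes

Substituting s = 5, t = 5:
LHS = √(5² + 5²) = 5·√(2) ≈ 7.071
RHS = 5 + 5 = 10

Since LHS ≠ RHS, this pair disproves the claim.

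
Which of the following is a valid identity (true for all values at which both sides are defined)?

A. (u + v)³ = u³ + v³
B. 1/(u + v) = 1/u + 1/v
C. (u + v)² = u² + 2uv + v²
A: fails at (6, 7) — LHS = 2197, RHS = 559.
B: fails at (2, 2) — LHS = 1/4, RHS = 1.
C: holds — e.g. at (5, 5), both sides equal 100.

Answer: C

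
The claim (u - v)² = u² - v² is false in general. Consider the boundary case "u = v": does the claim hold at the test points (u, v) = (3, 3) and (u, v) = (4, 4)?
Yes, holds at both test points

At (3, 3): LHS = 0, RHS = 0 → equal
At (4, 4): LHS = 0, RHS = 0 → equal

So the claim does hold at both of these boundary points, even though it is not an identity.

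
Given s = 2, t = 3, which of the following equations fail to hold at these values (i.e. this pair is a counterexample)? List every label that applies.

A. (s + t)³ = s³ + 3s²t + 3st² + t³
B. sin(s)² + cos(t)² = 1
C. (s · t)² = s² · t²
Evaluating each claim at the given values:
A. LHS = 125, RHS = 125 → holds here (LHS = RHS)
B. LHS = sin(2)² + cos(3)² ≈ 1.807, RHS = 1 → fails here (LHS ≠ RHS)
C. LHS = 36, RHS = 36 → holds here (LHS = RHS)

Answer: B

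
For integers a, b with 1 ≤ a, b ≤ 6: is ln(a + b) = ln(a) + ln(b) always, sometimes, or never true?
It holds at (a, b) = (2, 2) (both sides equal ln(4) ≈ 1.386), but fails at (a, b) = (6, 1) (LHS = ln(7) ≈ 1.946, RHS = ln(6) ≈ 1.792).

Answer: Sometimes true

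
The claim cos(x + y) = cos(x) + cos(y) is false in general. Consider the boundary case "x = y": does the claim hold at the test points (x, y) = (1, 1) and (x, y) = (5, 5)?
No, fails at both test points

At (1, 1): LHS = cos(2) ≈ -0.4161 ≠ RHS = 2·cos(1) ≈ 1.081
At (5, 5): LHS = cos(10) ≈ -0.8391 ≠ RHS = 2·cos(5) ≈ 0.5673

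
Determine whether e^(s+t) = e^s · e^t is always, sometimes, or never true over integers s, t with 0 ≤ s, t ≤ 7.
The identity holds for every pair in the range. For instance at (s, t) = (4, 7): both sides equal e^11 ≈ 59874.1.

Answer: Always true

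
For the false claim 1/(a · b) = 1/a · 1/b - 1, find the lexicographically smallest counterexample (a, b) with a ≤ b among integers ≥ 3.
(a, b) = (3, 3)

Substituting (3, 3) into the claim:
LHS = 1/(3 · 3) = 1/9
RHS = 1/3 · 1/3 - 1 = -8/9

Since LHS ≠ RHS, this pair disproves the claim, and no lexicographically smaller pair (a ≤ b, integers ≥ 3) does.

For instance (6, 7) is also a counterexample (LHS = 1/42, RHS = -41/42), but it's lexicographically larger.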